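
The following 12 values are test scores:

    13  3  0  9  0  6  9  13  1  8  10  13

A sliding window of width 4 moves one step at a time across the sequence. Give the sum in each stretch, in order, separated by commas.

[13, 3, 0, 9] → sum 25
[3, 0, 9, 0] → sum 12
[0, 9, 0, 6] → sum 15
[9, 0, 6, 9] → sum 24
[0, 6, 9, 13] → sum 28
[6, 9, 13, 1] → sum 29
[9, 13, 1, 8] → sum 31
[13, 1, 8, 10] → sum 32
[1, 8, 10, 13] → sum 32

25, 12, 15, 24, 28, 29, 31, 32, 32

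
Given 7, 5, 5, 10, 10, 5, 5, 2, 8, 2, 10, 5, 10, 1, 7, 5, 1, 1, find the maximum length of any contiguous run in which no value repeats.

4

add 7: [7] len 1
add 5: [7, 5] len 2
add 5 (repeat 5, move left end past it): [5] len 1
add 10: [5, 10] len 2
add 10 (repeat 10, move left end past it): [10] len 1
add 5: [10, 5] len 2
add 5 (repeat 5, move left end past it): [5] len 1
add 2: [5, 2] len 2
add 8: [5, 2, 8] len 3
add 2 (repeat 2, move left end past it): [8, 2] len 2
add 10: [8, 2, 10] len 3
add 5: [8, 2, 10, 5] len 4
add 10 (repeat 10, move left end past it): [5, 10] len 2
add 1: [5, 10, 1] len 3
add 7: [5, 10, 1, 7] len 4
add 5 (repeat 5, move left end past it): [10, 1, 7, 5] len 4
add 1 (repeat 1, move left end past it): [7, 5, 1] len 3
add 1 (repeat 1, move left end past it): [1] len 1
Longest all-distinct length: 4.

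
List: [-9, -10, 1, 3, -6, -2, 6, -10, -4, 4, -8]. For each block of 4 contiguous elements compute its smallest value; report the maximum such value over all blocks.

-6

(-9, -10, 1, 3) → min -10
(-10, 1, 3, -6) → min -10
(1, 3, -6, -2) → min -6
(3, -6, -2, 6) → min -6
(-6, -2, 6, -10) → min -10
(-2, 6, -10, -4) → min -10
(6, -10, -4, 4) → min -10
(-10, -4, 4, -8) → min -10
Maximum of these is -6.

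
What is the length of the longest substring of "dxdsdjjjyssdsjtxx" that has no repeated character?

5

add d: [d] len 1
add x: [d, x] len 2
add d (repeat d, move left end past it): [x, d] len 2
add s: [x, d, s] len 3
add d (repeat d, move left end past it): [s, d] len 2
add j: [s, d, j] len 3
add j (repeat j, move left end past it): [j] len 1
add j (repeat j, move left end past it): [j] len 1
add y: [j, y] len 2
add s: [j, y, s] len 3
add s (repeat s, move left end past it): [s] len 1
add d: [s, d] len 2
add s (repeat s, move left end past it): [d, s] len 2
add j: [d, s, j] len 3
add t: [d, s, j, t] len 4
add x: [d, s, j, t, x] len 5
add x (repeat x, move left end past it): [x] len 1
Longest all-distinct length: 5.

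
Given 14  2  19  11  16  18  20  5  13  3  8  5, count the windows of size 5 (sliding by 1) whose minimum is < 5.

(14, 2, 19, 11, 16) → min 2  < 5 ✓
(2, 19, 11, 16, 18) → min 2  < 5 ✓
(19, 11, 16, 18, 20) → min 11
(11, 16, 18, 20, 5) → min 5
(16, 18, 20, 5, 13) → min 5
(18, 20, 5, 13, 3) → min 3  < 5 ✓
(20, 5, 13, 3, 8) → min 3  < 5 ✓
(5, 13, 3, 8, 5) → min 3  < 5 ✓
5 windows satisfy the condition.

5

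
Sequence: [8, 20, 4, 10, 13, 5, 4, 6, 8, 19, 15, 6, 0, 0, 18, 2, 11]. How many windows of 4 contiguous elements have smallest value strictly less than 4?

(8, 20, 4, 10) → min 4
(20, 4, 10, 13) → min 4
(4, 10, 13, 5) → min 4
(10, 13, 5, 4) → min 4
(13, 5, 4, 6) → min 4
(5, 4, 6, 8) → min 4
(4, 6, 8, 19) → min 4
(6, 8, 19, 15) → min 6
(8, 19, 15, 6) → min 6
(19, 15, 6, 0) → min 0  < 4 ✓
(15, 6, 0, 0) → min 0  < 4 ✓
(6, 0, 0, 18) → min 0  < 4 ✓
(0, 0, 18, 2) → min 0  < 4 ✓
(0, 18, 2, 11) → min 0  < 4 ✓
5 windows satisfy the condition.

5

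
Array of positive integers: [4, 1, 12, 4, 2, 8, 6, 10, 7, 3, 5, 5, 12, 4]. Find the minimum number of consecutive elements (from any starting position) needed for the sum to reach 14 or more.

Extend right; whenever the sum reaches 14, record the length and shrink from the left:
add 4: running sum 4 < 14
add 1: running sum 5 < 14
end 2: [4, 1, 12] sum 17, len 3
end 3: [12, 4] sum 16, len 2
end 4: [12, 4, 2] sum 18, len 3
end 5: [4, 2, 8] sum 14, len 3
end 6: [8, 6] sum 14, len 2
end 7: [6, 10] sum 16, len 2
end 8: [10, 7] sum 17, len 2
end 9: [10, 7, 3] sum 20, len 3
end 10: [7, 3, 5] sum 15, len 3
end 11: [7, 3, 5, 5] sum 20, len 4
end 12: [5, 12] sum 17, len 2
end 13: [12, 4] sum 16, len 2
Shortest qualifying length: 2.

2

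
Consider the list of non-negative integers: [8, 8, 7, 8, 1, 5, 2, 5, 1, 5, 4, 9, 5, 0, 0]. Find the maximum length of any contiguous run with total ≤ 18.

→ 8: sum 8, len 1
→ 8: sum 16, len 2
→ 7 (dropped 8): sum 15, len 2
→ 8 (dropped 8): sum 15, len 2
→ 1: sum 16, len 3
→ 5 (dropped 7): sum 14, len 3
→ 2: sum 16, len 4
→ 5 (dropped 8): sum 13, len 4
→ 1: sum 14, len 5
→ 5 (dropped 1): sum 18, len 5
→ 4 (dropped 5): sum 17, len 5
→ 9 (dropped 2, 5, 1): sum 18, len 3
→ 5 (dropped 5): sum 18, len 3
→ 0: sum 18, len 4
→ 0: sum 18, len 5
Longest length seen: 5.

5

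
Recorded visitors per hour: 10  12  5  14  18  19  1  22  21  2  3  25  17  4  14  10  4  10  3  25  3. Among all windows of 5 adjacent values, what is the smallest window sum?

41

Window sums for each of the 17 positions:
10 12 5 14 18 → sum 59
12 5 14 18 19 → sum 68
5 14 18 19 1 → sum 57
14 18 19 1 22 → sum 74
18 19 1 22 21 → sum 81
19 1 22 21 2 → sum 65
1 22 21 2 3 → sum 49
22 21 2 3 25 → sum 73
21 2 3 25 17 → sum 68
2 3 25 17 4 → sum 51
3 25 17 4 14 → sum 63
25 17 4 14 10 → sum 70
17 4 14 10 4 → sum 49
4 14 10 4 10 → sum 42
14 10 4 10 3 → sum 41
10 4 10 3 25 → sum 52
4 10 3 25 3 → sum 45
Smallest of these is 41.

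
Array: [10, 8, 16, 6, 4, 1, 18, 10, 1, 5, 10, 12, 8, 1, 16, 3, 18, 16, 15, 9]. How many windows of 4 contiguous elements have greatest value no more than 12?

4

(10, 8, 16, 6) → max 16
(8, 16, 6, 4) → max 16
(16, 6, 4, 1) → max 16
(6, 4, 1, 18) → max 18
(4, 1, 18, 10) → max 18
(1, 18, 10, 1) → max 18
(18, 10, 1, 5) → max 18
(10, 1, 5, 10) → max 10  ≤ 12 ✓
(1, 5, 10, 12) → max 12  ≤ 12 ✓
(5, 10, 12, 8) → max 12  ≤ 12 ✓
(10, 12, 8, 1) → max 12  ≤ 12 ✓
(12, 8, 1, 16) → max 16
(8, 1, 16, 3) → max 16
(1, 16, 3, 18) → max 18
(16, 3, 18, 16) → max 18
(3, 18, 16, 15) → max 18
(18, 16, 15, 9) → max 18
4 windows satisfy the condition.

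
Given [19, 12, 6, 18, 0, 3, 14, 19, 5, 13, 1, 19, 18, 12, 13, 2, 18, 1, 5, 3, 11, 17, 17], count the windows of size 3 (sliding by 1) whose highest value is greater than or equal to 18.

14

19 12 6 → max 19  ≥ 18 ✓
12 6 18 → max 18  ≥ 18 ✓
6 18 0 → max 18  ≥ 18 ✓
18 0 3 → max 18  ≥ 18 ✓
0 3 14 → max 14
3 14 19 → max 19  ≥ 18 ✓
14 19 5 → max 19  ≥ 18 ✓
19 5 13 → max 19  ≥ 18 ✓
5 13 1 → max 13
13 1 19 → max 19  ≥ 18 ✓
1 19 18 → max 19  ≥ 18 ✓
19 18 12 → max 19  ≥ 18 ✓
18 12 13 → max 18  ≥ 18 ✓
12 13 2 → max 13
13 2 18 → max 18  ≥ 18 ✓
2 18 1 → max 18  ≥ 18 ✓
18 1 5 → max 18  ≥ 18 ✓
1 5 3 → max 5
5 3 11 → max 11
3 11 17 → max 17
11 17 17 → max 17
14 windows satisfy the condition.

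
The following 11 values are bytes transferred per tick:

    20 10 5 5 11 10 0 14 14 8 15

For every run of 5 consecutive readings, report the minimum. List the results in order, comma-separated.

(20, 10, 5, 5, 11) → min 5
(10, 5, 5, 11, 10) → min 5
(5, 5, 11, 10, 0) → min 0
(5, 11, 10, 0, 14) → min 0
(11, 10, 0, 14, 14) → min 0
(10, 0, 14, 14, 8) → min 0
(0, 14, 14, 8, 15) → min 0

5, 5, 0, 0, 0, 0, 0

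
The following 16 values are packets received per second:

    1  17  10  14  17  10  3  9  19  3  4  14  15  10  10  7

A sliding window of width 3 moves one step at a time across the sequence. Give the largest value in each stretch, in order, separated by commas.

1 17 10 → max 17
17 10 14 → max 17
10 14 17 → max 17
14 17 10 → max 17
17 10 3 → max 17
10 3 9 → max 10
3 9 19 → max 19
9 19 3 → max 19
19 3 4 → max 19
3 4 14 → max 14
4 14 15 → max 15
14 15 10 → max 15
15 10 10 → max 15
10 10 7 → max 10

17, 17, 17, 17, 17, 10, 19, 19, 19, 14, 15, 15, 15, 10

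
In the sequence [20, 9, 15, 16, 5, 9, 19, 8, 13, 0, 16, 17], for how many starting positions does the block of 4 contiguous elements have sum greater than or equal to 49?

3

[20, 9, 15, 16] → sum 60  ≥ 49 ✓
[9, 15, 16, 5] → sum 45
[15, 16, 5, 9] → sum 45
[16, 5, 9, 19] → sum 49  ≥ 49 ✓
[5, 9, 19, 8] → sum 41
[9, 19, 8, 13] → sum 49  ≥ 49 ✓
[19, 8, 13, 0] → sum 40
[8, 13, 0, 16] → sum 37
[13, 0, 16, 17] → sum 46
3 windows satisfy the condition.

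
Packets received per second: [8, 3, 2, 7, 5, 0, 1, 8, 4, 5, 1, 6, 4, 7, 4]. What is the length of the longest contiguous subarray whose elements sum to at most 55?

13

[8] sum 8 len 1
[8, 3] sum 11 len 2
[8, 3, 2] sum 13 len 3
[8, 3, 2, 7] sum 20 len 4
[8, 3, 2, 7, 5] sum 25 len 5
[8, 3, 2, 7, 5, 0] sum 25 len 6
[8, 3, 2, 7, 5, 0, 1] sum 26 len 7
[8, 3, 2, 7, 5, 0, 1, 8] sum 34 len 8
[8, 3, 2, 7, 5, 0, 1, 8, 4] sum 38 len 9
[8, 3, 2, 7, 5, 0, 1, 8, 4, 5] sum 43 len 10
[8, 3, 2, 7, 5, 0, 1, 8, 4, 5, 1] sum 44 len 11
[8, 3, 2, 7, 5, 0, 1, 8, 4, 5, 1, 6] sum 50 len 12
[8, 3, 2, 7, 5, 0, 1, 8, 4, 5, 1, 6, 4] sum 54 len 13
[3, 2, 7, 5, 0, 1, 8, 4, 5, 1, 6, 4, 7] sum 53 len 13
[2, 7, 5, 0, 1, 8, 4, 5, 1, 6, 4, 7, 4] sum 54 len 13
Longest length seen: 13.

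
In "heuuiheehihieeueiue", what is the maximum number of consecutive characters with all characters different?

add h: [h] len 1
add e: [h, e] len 2
add u: [h, e, u] len 3
add u (repeat u, move left end past it): [u] len 1
add i: [u, i] len 2
add h: [u, i, h] len 3
add e: [u, i, h, e] len 4
add e (repeat e, move left end past it): [e] len 1
add h: [e, h] len 2
add i: [e, h, i] len 3
add h (repeat h, move left end past it): [i, h] len 2
add i (repeat i, move left end past it): [h, i] len 2
add e: [h, i, e] len 3
add e (repeat e, move left end past it): [e] len 1
add u: [e, u] len 2
add e (repeat e, move left end past it): [u, e] len 2
add i: [u, e, i] len 3
add u (repeat u, move left end past it): [e, i, u] len 3
add e (repeat e, move left end past it): [i, u, e] len 3
Longest all-distinct length: 4.

4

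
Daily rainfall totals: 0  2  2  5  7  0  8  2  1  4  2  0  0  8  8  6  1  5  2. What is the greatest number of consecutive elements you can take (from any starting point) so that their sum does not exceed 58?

[0] sum 0 len 1
[0, 2] sum 2 len 2
[0, 2, 2] sum 4 len 3
[0, 2, 2, 5] sum 9 len 4
[0, 2, 2, 5, 7] sum 16 len 5
[0, 2, 2, 5, 7, 0] sum 16 len 6
[0, 2, 2, 5, 7, 0, 8] sum 24 len 7
[0, 2, 2, 5, 7, 0, 8, 2] sum 26 len 8
[0, 2, 2, 5, 7, 0, 8, 2, 1] sum 27 len 9
[0, 2, 2, 5, 7, 0, 8, 2, 1, 4] sum 31 len 10
[0, 2, 2, 5, 7, 0, 8, 2, 1, 4, 2] sum 33 len 11
[0, 2, 2, 5, 7, 0, 8, 2, 1, 4, 2, 0] sum 33 len 12
[0, 2, 2, 5, 7, 0, 8, 2, 1, 4, 2, 0, 0] sum 33 len 13
[0, 2, 2, 5, 7, 0, 8, 2, 1, 4, 2, 0, 0, 8] sum 41 len 14
[0, 2, 2, 5, 7, 0, 8, 2, 1, 4, 2, 0, 0, 8, 8] sum 49 len 15
[0, 2, 2, 5, 7, 0, 8, 2, 1, 4, 2, 0, 0, 8, 8, 6] sum 55 len 16
[0, 2, 2, 5, 7, 0, 8, 2, 1, 4, 2, 0, 0, 8, 8, 6, 1] sum 56 len 17
[5, 7, 0, 8, 2, 1, 4, 2, 0, 0, 8, 8, 6, 1, 5] sum 57 len 15
[7, 0, 8, 2, 1, 4, 2, 0, 0, 8, 8, 6, 1, 5, 2] sum 54 len 15
Longest length seen: 17.

17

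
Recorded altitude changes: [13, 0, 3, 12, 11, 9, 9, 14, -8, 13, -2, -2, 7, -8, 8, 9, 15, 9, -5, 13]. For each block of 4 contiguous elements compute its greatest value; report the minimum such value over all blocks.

7

[13, 0, 3, 12] → max 13
[0, 3, 12, 11] → max 12
[3, 12, 11, 9] → max 12
[12, 11, 9, 9] → max 12
[11, 9, 9, 14] → max 14
[9, 9, 14, -8] → max 14
[9, 14, -8, 13] → max 14
[14, -8, 13, -2] → max 14
[-8, 13, -2, -2] → max 13
[13, -2, -2, 7] → max 13
[-2, -2, 7, -8] → max 7
[-2, 7, -8, 8] → max 8
[7, -8, 8, 9] → max 9
[-8, 8, 9, 15] → max 15
[8, 9, 15, 9] → max 15
[9, 15, 9, -5] → max 15
[15, 9, -5, 13] → max 15
Minimum of these is 7.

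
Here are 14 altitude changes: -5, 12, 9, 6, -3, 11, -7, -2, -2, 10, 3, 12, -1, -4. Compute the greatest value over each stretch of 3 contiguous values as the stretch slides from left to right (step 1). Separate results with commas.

Sliding a size-3 window across the 14 values:
-5 12 9 → max 12
12 9 6 → max 12
9 6 -3 → max 9
6 -3 11 → max 11
-3 11 -7 → max 11
11 -7 -2 → max 11
-7 -2 -2 → max -2
-2 -2 10 → max 10
-2 10 3 → max 10
10 3 12 → max 12
3 12 -1 → max 12
12 -1 -4 → max 12

12, 12, 9, 11, 11, 11, -2, 10, 10, 12, 12, 12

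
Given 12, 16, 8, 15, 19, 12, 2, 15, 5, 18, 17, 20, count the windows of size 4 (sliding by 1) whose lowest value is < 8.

12 16 8 15 → min 8
16 8 15 19 → min 8
8 15 19 12 → min 8
15 19 12 2 → min 2  < 8 ✓
19 12 2 15 → min 2  < 8 ✓
12 2 15 5 → min 2  < 8 ✓
2 15 5 18 → min 2  < 8 ✓
15 5 18 17 → min 5  < 8 ✓
5 18 17 20 → min 5  < 8 ✓
6 windows satisfy the condition.

6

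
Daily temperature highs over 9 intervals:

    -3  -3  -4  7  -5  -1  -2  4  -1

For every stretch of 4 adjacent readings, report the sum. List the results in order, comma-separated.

-3, -5, -3, -1, -4, 0

(-3, -3, -4, 7) → sum -3
(-3, -4, 7, -5) → sum -5
(-4, 7, -5, -1) → sum -3
(7, -5, -1, -2) → sum -1
(-5, -1, -2, 4) → sum -4
(-1, -2, 4, -1) → sum 0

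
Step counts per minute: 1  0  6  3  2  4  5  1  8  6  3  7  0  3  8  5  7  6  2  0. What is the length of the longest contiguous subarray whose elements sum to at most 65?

→ 1: sum 1, len 1
→ 0: sum 1, len 2
→ 6: sum 7, len 3
→ 3: sum 10, len 4
→ 2: sum 12, len 5
→ 4: sum 16, len 6
→ 5: sum 21, len 7
→ 1: sum 22, len 8
→ 8: sum 30, len 9
→ 6: sum 36, len 10
→ 3: sum 39, len 11
→ 7: sum 46, len 12
→ 0: sum 46, len 13
→ 3: sum 49, len 14
→ 8: sum 57, len 15
→ 5: sum 62, len 16
→ 7 (dropped 1, 0, 6): sum 62, len 14
→ 6 (dropped 3): sum 65, len 14
→ 2 (dropped 2): sum 65, len 14
→ 0: sum 65, len 15
Longest length seen: 16.

16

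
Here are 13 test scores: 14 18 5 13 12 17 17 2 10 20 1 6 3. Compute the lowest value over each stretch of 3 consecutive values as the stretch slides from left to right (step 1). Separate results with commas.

[14, 18, 5] → min 5
[18, 5, 13] → min 5
[5, 13, 12] → min 5
[13, 12, 17] → min 12
[12, 17, 17] → min 12
[17, 17, 2] → min 2
[17, 2, 10] → min 2
[2, 10, 20] → min 2
[10, 20, 1] → min 1
[20, 1, 6] → min 1
[1, 6, 3] → min 1

5, 5, 5, 12, 12, 2, 2, 2, 1, 1, 1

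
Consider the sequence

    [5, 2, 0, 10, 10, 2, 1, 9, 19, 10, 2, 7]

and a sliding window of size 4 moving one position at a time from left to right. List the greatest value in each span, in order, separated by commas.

10, 10, 10, 10, 10, 19, 19, 19, 19

Sliding a size-4 window across the 12 values:
[5, 2, 0, 10] → max 10
[2, 0, 10, 10] → max 10
[0, 10, 10, 2] → max 10
[10, 10, 2, 1] → max 10
[10, 2, 1, 9] → max 10
[2, 1, 9, 19] → max 19
[1, 9, 19, 10] → max 19
[9, 19, 10, 2] → max 19
[19, 10, 2, 7] → max 19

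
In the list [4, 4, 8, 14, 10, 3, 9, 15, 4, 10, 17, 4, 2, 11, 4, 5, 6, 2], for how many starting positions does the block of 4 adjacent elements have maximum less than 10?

(4, 4, 8, 14) → max 14
(4, 8, 14, 10) → max 14
(8, 14, 10, 3) → max 14
(14, 10, 3, 9) → max 14
(10, 3, 9, 15) → max 15
(3, 9, 15, 4) → max 15
(9, 15, 4, 10) → max 15
(15, 4, 10, 17) → max 17
(4, 10, 17, 4) → max 17
(10, 17, 4, 2) → max 17
(17, 4, 2, 11) → max 17
(4, 2, 11, 4) → max 11
(2, 11, 4, 5) → max 11
(11, 4, 5, 6) → max 11
(4, 5, 6, 2) → max 6  < 10 ✓
1 window satisfy the condition.

1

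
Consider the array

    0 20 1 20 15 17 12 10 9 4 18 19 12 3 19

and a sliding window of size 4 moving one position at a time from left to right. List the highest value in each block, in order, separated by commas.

[0, 20, 1, 20] → max 20
[20, 1, 20, 15] → max 20
[1, 20, 15, 17] → max 20
[20, 15, 17, 12] → max 20
[15, 17, 12, 10] → max 17
[17, 12, 10, 9] → max 17
[12, 10, 9, 4] → max 12
[10, 9, 4, 18] → max 18
[9, 4, 18, 19] → max 19
[4, 18, 19, 12] → max 19
[18, 19, 12, 3] → max 19
[19, 12, 3, 19] → max 19

20, 20, 20, 20, 17, 17, 12, 18, 19, 19, 19, 19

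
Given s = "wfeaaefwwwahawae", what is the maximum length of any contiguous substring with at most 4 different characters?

[w] 1 distinct, len 1
[w, f] 2 distinct, len 2
[w, f, e] 3 distinct, len 3
[w, f, e, a] 4 distinct, len 4
[w, f, e, a, a] 4 distinct, len 5
[w, f, e, a, a, e] 4 distinct, len 6
[w, f, e, a, a, e, f] 4 distinct, len 7
[w, f, e, a, a, e, f, w] 4 distinct, len 8
[w, f, e, a, a, e, f, w, w] 4 distinct, len 9
[w, f, e, a, a, e, f, w, w, w] 4 distinct, len 10
[w, f, e, a, a, e, f, w, w, w, a] 4 distinct, len 11
[f, w, w, w, a, h] 4 distinct, len 6
[f, w, w, w, a, h, a] 4 distinct, len 7
[f, w, w, w, a, h, a, w] 4 distinct, len 8
[f, w, w, w, a, h, a, w, a] 4 distinct, len 9
[w, w, w, a, h, a, w, a, e] 4 distinct, len 9
Longest length with ≤4 distinct: 11.

11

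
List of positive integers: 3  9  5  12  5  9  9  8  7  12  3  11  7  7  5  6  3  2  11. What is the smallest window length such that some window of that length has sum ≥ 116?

Extend right; whenever the sum reaches 116, record the length and shrink from the left:
add 3: running sum 3 < 116
add 9: running sum 12 < 116
add 5: running sum 17 < 116
add 12: running sum 29 < 116
add 5: running sum 34 < 116
add 9: running sum 43 < 116
add 9: running sum 52 < 116
add 8: running sum 60 < 116
add 7: running sum 67 < 116
add 12: running sum 79 < 116
add 3: running sum 82 < 116
add 11: running sum 93 < 116
add 7: running sum 100 < 116
add 7: running sum 107 < 116
add 5: running sum 112 < 116
add 6: shortest ending here [3, 9, 5, 12, 5, 9, 9, 8, 7, 12, 3, 11, 7, 7, 5, 6] sum 118, len 16
add 3: shortest ending here [9, 5, 12, 5, 9, 9, 8, 7, 12, 3, 11, 7, 7, 5, 6, 3] sum 118, len 16
add 2: shortest ending here [9, 5, 12, 5, 9, 9, 8, 7, 12, 3, 11, 7, 7, 5, 6, 3, 2] sum 120, len 17
add 11: shortest ending here [12, 5, 9, 9, 8, 7, 12, 3, 11, 7, 7, 5, 6, 3, 2, 11] sum 117, len 16
Shortest qualifying length: 16.

16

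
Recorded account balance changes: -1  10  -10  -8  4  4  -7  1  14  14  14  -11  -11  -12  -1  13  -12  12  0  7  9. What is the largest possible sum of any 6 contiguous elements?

Window sums for each of the 16 positions:
-1 10 -10 -8 4 4 → sum -1
10 -10 -8 4 4 -7 → sum -7
-10 -8 4 4 -7 1 → sum -16
-8 4 4 -7 1 14 → sum 8
4 4 -7 1 14 14 → sum 30
4 -7 1 14 14 14 → sum 40
-7 1 14 14 14 -11 → sum 25
1 14 14 14 -11 -11 → sum 21
14 14 14 -11 -11 -12 → sum 8
14 14 -11 -11 -12 -1 → sum -7
14 -11 -11 -12 -1 13 → sum -8
-11 -11 -12 -1 13 -12 → sum -34
-11 -12 -1 13 -12 12 → sum -11
-12 -1 13 -12 12 0 → sum 0
-1 13 -12 12 0 7 → sum 19
13 -12 12 0 7 9 → sum 29
Largest of these is 40.

40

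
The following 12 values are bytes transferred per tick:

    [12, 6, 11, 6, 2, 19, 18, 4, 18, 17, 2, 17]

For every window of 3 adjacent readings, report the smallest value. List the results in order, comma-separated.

6, 6, 2, 2, 2, 4, 4, 4, 2, 2

(12, 6, 11) → min 6
(6, 11, 6) → min 6
(11, 6, 2) → min 2
(6, 2, 19) → min 2
(2, 19, 18) → min 2
(19, 18, 4) → min 4
(18, 4, 18) → min 4
(4, 18, 17) → min 4
(18, 17, 2) → min 2
(17, 2, 17) → min 2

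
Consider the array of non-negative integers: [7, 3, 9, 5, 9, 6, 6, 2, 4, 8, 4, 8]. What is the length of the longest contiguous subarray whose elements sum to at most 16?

3

[7] sum 7 len 1
[7, 3] sum 10 len 2
[3, 9] sum 12 len 2
[9, 5] sum 14 len 2
[5, 9] sum 14 len 2
[9, 6] sum 15 len 2
[6, 6] sum 12 len 2
[6, 6, 2] sum 14 len 3
[6, 2, 4] sum 12 len 3
[2, 4, 8] sum 14 len 3
[4, 8, 4] sum 16 len 3
[4, 8] sum 12 len 2
Longest length seen: 3.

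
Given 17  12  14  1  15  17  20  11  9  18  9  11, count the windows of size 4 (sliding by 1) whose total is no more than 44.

[17, 12, 14, 1] → sum 44  ≤ 44 ✓
[12, 14, 1, 15] → sum 42  ≤ 44 ✓
[14, 1, 15, 17] → sum 47
[1, 15, 17, 20] → sum 53
[15, 17, 20, 11] → sum 63
[17, 20, 11, 9] → sum 57
[20, 11, 9, 18] → sum 58
[11, 9, 18, 9] → sum 47
[9, 18, 9, 11] → sum 47
2 windows satisfy the condition.

2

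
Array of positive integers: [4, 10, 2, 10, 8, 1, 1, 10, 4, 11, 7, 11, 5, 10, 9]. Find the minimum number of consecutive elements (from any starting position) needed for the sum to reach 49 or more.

6

add 4: running sum 4 < 49
add 10: running sum 14 < 49
add 2: running sum 16 < 49
add 10: running sum 26 < 49
add 8: running sum 34 < 49
add 1: running sum 35 < 49
add 1: running sum 36 < 49
add 10: running sum 46 < 49
end 8: [4, 10, 2, 10, 8, 1, 1, 10, 4] sum 50, len 9
end 9: [10, 2, 10, 8, 1, 1, 10, 4, 11] sum 57, len 9
end 10: [10, 8, 1, 1, 10, 4, 11, 7] sum 52, len 8
end 11: [8, 1, 1, 10, 4, 11, 7, 11] sum 53, len 8
end 12: [1, 10, 4, 11, 7, 11, 5] sum 49, len 7
end 13: [10, 4, 11, 7, 11, 5, 10] sum 58, len 7
end 14: [11, 7, 11, 5, 10, 9] sum 53, len 6
Shortest qualifying length: 6.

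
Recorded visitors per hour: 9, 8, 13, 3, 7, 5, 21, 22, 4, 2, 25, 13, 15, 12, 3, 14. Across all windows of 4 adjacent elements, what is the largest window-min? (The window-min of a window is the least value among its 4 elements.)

9 8 13 3 → min 3
8 13 3 7 → min 3
13 3 7 5 → min 3
3 7 5 21 → min 3
7 5 21 22 → min 5
5 21 22 4 → min 4
21 22 4 2 → min 2
22 4 2 25 → min 2
4 2 25 13 → min 2
2 25 13 15 → min 2
25 13 15 12 → min 12
13 15 12 3 → min 3
15 12 3 14 → min 3
Largest of these is 12.

12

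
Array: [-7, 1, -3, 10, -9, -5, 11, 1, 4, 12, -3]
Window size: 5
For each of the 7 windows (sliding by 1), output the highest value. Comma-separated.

Sliding a size-5 window across the 11 values:
(-7, 1, -3, 10, -9) → max 10
(1, -3, 10, -9, -5) → max 10
(-3, 10, -9, -5, 11) → max 11
(10, -9, -5, 11, 1) → max 11
(-9, -5, 11, 1, 4) → max 11
(-5, 11, 1, 4, 12) → max 12
(11, 1, 4, 12, -3) → max 12

10, 10, 11, 11, 11, 12, 12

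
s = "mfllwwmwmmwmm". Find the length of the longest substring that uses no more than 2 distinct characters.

add m: window [m] (1 distinct), len 1
add f: window [m, f] (2 distinct), len 2
add l: window [f, l] (2 distinct), len 2
add l: window [f, l, l] (2 distinct), len 3
add w: window [l, l, w] (2 distinct), len 3
add w: window [l, l, w, w] (2 distinct), len 4
add m: window [w, w, m] (2 distinct), len 3
add w: window [w, w, m, w] (2 distinct), len 4
add m: window [w, w, m, w, m] (2 distinct), len 5
add m: window [w, w, m, w, m, m] (2 distinct), len 6
add w: window [w, w, m, w, m, m, w] (2 distinct), len 7
add m: window [w, w, m, w, m, m, w, m] (2 distinct), len 8
add m: window [w, w, m, w, m, m, w, m, m] (2 distinct), len 9
Longest length with ≤2 distinct: 9.

9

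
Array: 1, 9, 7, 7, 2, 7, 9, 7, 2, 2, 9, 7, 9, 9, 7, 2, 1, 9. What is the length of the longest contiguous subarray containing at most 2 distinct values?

add 1: window [1] (1 distinct), len 1
add 9: window [1, 9] (2 distinct), len 2
add 7: window [9, 7] (2 distinct), len 2
add 7: window [9, 7, 7] (2 distinct), len 3
add 2: window [7, 7, 2] (2 distinct), len 3
add 7: window [7, 7, 2, 7] (2 distinct), len 4
add 9: window [7, 9] (2 distinct), len 2
add 7: window [7, 9, 7] (2 distinct), len 3
add 2: window [7, 2] (2 distinct), len 2
add 2: window [7, 2, 2] (2 distinct), len 3
add 9: window [2, 2, 9] (2 distinct), len 3
add 7: window [9, 7] (2 distinct), len 2
add 9: window [9, 7, 9] (2 distinct), len 3
add 9: window [9, 7, 9, 9] (2 distinct), len 4
add 7: window [9, 7, 9, 9, 7] (2 distinct), len 5
add 2: window [7, 2] (2 distinct), len 2
add 1: window [2, 1] (2 distinct), len 2
add 9: window [1, 9] (2 distinct), len 2
Longest length with ≤2 distinct: 5.

5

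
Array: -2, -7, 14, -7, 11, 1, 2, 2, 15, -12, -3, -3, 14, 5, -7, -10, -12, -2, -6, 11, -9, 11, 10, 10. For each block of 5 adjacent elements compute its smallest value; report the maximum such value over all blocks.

Each size-5 window and its min:
[-2, -7, 14, -7, 11] → min -7
[-7, 14, -7, 11, 1] → min -7
[14, -7, 11, 1, 2] → min -7
[-7, 11, 1, 2, 2] → min -7
[11, 1, 2, 2, 15] → min 1
[1, 2, 2, 15, -12] → min -12
[2, 2, 15, -12, -3] → min -12
[2, 15, -12, -3, -3] → min -12
[15, -12, -3, -3, 14] → min -12
[-12, -3, -3, 14, 5] → min -12
[-3, -3, 14, 5, -7] → min -7
[-3, 14, 5, -7, -10] → min -10
[14, 5, -7, -10, -12] → min -12
[5, -7, -10, -12, -2] → min -12
[-7, -10, -12, -2, -6] → min -12
[-10, -12, -2, -6, 11] → min -12
[-12, -2, -6, 11, -9] → min -12
[-2, -6, 11, -9, 11] → min -9
[-6, 11, -9, 11, 10] → min -9
[11, -9, 11, 10, 10] → min -9
Maximum of these is 1.

1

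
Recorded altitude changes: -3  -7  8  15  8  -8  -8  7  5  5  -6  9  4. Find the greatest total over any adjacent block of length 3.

31

[-3, -7, 8] → sum -2
[-7, 8, 15] → sum 16
[8, 15, 8] → sum 31
[15, 8, -8] → sum 15
[8, -8, -8] → sum -8
[-8, -8, 7] → sum -9
[-8, 7, 5] → sum 4
[7, 5, 5] → sum 17
[5, 5, -6] → sum 4
[5, -6, 9] → sum 8
[-6, 9, 4] → sum 7
Greatest of these is 31.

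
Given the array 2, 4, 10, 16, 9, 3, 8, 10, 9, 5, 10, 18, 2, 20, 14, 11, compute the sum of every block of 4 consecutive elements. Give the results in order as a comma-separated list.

(2, 4, 10, 16) → sum 32
(4, 10, 16, 9) → sum 39
(10, 16, 9, 3) → sum 38
(16, 9, 3, 8) → sum 36
(9, 3, 8, 10) → sum 30
(3, 8, 10, 9) → sum 30
(8, 10, 9, 5) → sum 32
(10, 9, 5, 10) → sum 34
(9, 5, 10, 18) → sum 42
(5, 10, 18, 2) → sum 35
(10, 18, 2, 20) → sum 50
(18, 2, 20, 14) → sum 54
(2, 20, 14, 11) → sum 47

32, 39, 38, 36, 30, 30, 32, 34, 42, 35, 50, 54, 47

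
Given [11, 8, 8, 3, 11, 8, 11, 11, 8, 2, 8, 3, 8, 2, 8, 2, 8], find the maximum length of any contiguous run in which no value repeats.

[11] len 1
[11, 8] len 2
[8] len 1
[8, 3] len 2
[8, 3, 11] len 3
[3, 11, 8] len 3
[8, 11] len 2
[11] len 1
[11, 8] len 2
[11, 8, 2] len 3
[2, 8] len 2
[2, 8, 3] len 3
[3, 8] len 2
[3, 8, 2] len 3
[2, 8] len 2
[8, 2] len 2
[2, 8] len 2
Longest all-distinct length: 3.

3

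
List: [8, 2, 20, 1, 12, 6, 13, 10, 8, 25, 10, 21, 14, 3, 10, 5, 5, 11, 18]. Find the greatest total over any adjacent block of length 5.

Each size-5 window and its sum:
8 2 20 1 12 → sum 43
2 20 1 12 6 → sum 41
20 1 12 6 13 → sum 52
1 12 6 13 10 → sum 42
12 6 13 10 8 → sum 49
6 13 10 8 25 → sum 62
13 10 8 25 10 → sum 66
10 8 25 10 21 → sum 74
8 25 10 21 14 → sum 78
25 10 21 14 3 → sum 73
10 21 14 3 10 → sum 58
21 14 3 10 5 → sum 53
14 3 10 5 5 → sum 37
3 10 5 5 11 → sum 34
10 5 5 11 18 → sum 49
Greatest of these is 78.

78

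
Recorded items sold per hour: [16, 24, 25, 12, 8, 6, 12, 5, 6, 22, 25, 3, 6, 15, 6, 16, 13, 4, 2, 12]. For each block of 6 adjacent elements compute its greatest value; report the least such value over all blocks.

12

16 24 25 12 8 6 → max 25
24 25 12 8 6 12 → max 25
25 12 8 6 12 5 → max 25
12 8 6 12 5 6 → max 12
8 6 12 5 6 22 → max 22
6 12 5 6 22 25 → max 25
12 5 6 22 25 3 → max 25
5 6 22 25 3 6 → max 25
6 22 25 3 6 15 → max 25
22 25 3 6 15 6 → max 25
25 3 6 15 6 16 → max 25
3 6 15 6 16 13 → max 16
6 15 6 16 13 4 → max 16
15 6 16 13 4 2 → max 16
6 16 13 4 2 12 → max 16
Least of these is 12.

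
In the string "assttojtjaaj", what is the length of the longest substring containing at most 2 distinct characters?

4

Extend right; when distinct count exceeds 2, shrink from the left:
[a] 1 distinct, len 1
[a, s] 2 distinct, len 2
[a, s, s] 2 distinct, len 3
[s, s, t] 2 distinct, len 3
[s, s, t, t] 2 distinct, len 4
[t, t, o] 2 distinct, len 3
[o, j] 2 distinct, len 2
[j, t] 2 distinct, len 2
[j, t, j] 2 distinct, len 3
[j, a] 2 distinct, len 2
[j, a, a] 2 distinct, len 3
[j, a, a, j] 2 distinct, len 4
Longest length with ≤2 distinct: 4.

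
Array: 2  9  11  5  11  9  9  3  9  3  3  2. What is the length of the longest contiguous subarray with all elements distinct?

add 2: [2] len 1
add 9: [2, 9] len 2
add 11: [2, 9, 11] len 3
add 5: [2, 9, 11, 5] len 4
add 11 (repeat 11, move left end past it): [5, 11] len 2
add 9: [5, 11, 9] len 3
add 9 (repeat 9, move left end past it): [9] len 1
add 3: [9, 3] len 2
add 9 (repeat 9, move left end past it): [3, 9] len 2
add 3 (repeat 3, move left end past it): [9, 3] len 2
add 3 (repeat 3, move left end past it): [3] len 1
add 2: [3, 2] len 2
Longest all-distinct length: 4.

4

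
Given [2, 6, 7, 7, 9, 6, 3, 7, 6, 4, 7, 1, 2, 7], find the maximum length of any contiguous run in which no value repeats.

5

add 2: [2] len 1
add 6: [2, 6] len 2
add 7: [2, 6, 7] len 3
add 7 (repeat 7, move left end past it): [7] len 1
add 9: [7, 9] len 2
add 6: [7, 9, 6] len 3
add 3: [7, 9, 6, 3] len 4
add 7 (repeat 7, move left end past it): [9, 6, 3, 7] len 4
add 6 (repeat 6, move left end past it): [3, 7, 6] len 3
add 4: [3, 7, 6, 4] len 4
add 7 (repeat 7, move left end past it): [6, 4, 7] len 3
add 1: [6, 4, 7, 1] len 4
add 2: [6, 4, 7, 1, 2] len 5
add 7 (repeat 7, move left end past it): [1, 2, 7] len 3
Longest all-distinct length: 5.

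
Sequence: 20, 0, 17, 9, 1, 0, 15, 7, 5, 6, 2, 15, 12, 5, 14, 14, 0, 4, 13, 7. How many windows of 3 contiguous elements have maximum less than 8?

20 0 17 → max 20
0 17 9 → max 17
17 9 1 → max 17
9 1 0 → max 9
1 0 15 → max 15
0 15 7 → max 15
15 7 5 → max 15
7 5 6 → max 7  < 8 ✓
5 6 2 → max 6  < 8 ✓
6 2 15 → max 15
2 15 12 → max 15
15 12 5 → max 15
12 5 14 → max 14
5 14 14 → max 14
14 14 0 → max 14
14 0 4 → max 14
0 4 13 → max 13
4 13 7 → max 13
2 windows satisfy the condition.

2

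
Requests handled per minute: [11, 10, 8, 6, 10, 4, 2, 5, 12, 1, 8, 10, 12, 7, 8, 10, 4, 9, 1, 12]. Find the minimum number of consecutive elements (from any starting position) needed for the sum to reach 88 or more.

12

Extend right; whenever the sum reaches 88, record the length and shrink from the left:
add 11: running sum 11 < 88
add 10: running sum 21 < 88
add 8: running sum 29 < 88
add 6: running sum 35 < 88
add 10: running sum 45 < 88
add 4: running sum 49 < 88
add 2: running sum 51 < 88
add 5: running sum 56 < 88
add 12: running sum 68 < 88
add 1: running sum 69 < 88
add 8: running sum 77 < 88
add 10: running sum 87 < 88
add 12: shortest ending here [10, 8, 6, 10, 4, 2, 5, 12, 1, 8, 10, 12] sum 88, len 12
add 7: shortest ending here [10, 8, 6, 10, 4, 2, 5, 12, 1, 8, 10, 12, 7] sum 95, len 13
add 8: shortest ending here [8, 6, 10, 4, 2, 5, 12, 1, 8, 10, 12, 7, 8] sum 93, len 13
add 10: shortest ending here [10, 4, 2, 5, 12, 1, 8, 10, 12, 7, 8, 10] sum 89, len 12
add 4: shortest ending here [10, 4, 2, 5, 12, 1, 8, 10, 12, 7, 8, 10, 4] sum 93, len 13
add 9: shortest ending here [2, 5, 12, 1, 8, 10, 12, 7, 8, 10, 4, 9] sum 88, len 12
add 1: shortest ending here [2, 5, 12, 1, 8, 10, 12, 7, 8, 10, 4, 9, 1] sum 89, len 13
add 12: shortest ending here [12, 1, 8, 10, 12, 7, 8, 10, 4, 9, 1, 12] sum 94, len 12
Shortest qualifying length: 12.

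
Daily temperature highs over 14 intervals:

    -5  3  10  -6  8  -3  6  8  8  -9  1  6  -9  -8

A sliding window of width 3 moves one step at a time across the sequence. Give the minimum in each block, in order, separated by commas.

-5, -6, -6, -6, -3, -3, 6, -9, -9, -9, -9, -9

(-5, 3, 10) → min -5
(3, 10, -6) → min -6
(10, -6, 8) → min -6
(-6, 8, -3) → min -6
(8, -3, 6) → min -3
(-3, 6, 8) → min -3
(6, 8, 8) → min 6
(8, 8, -9) → min -9
(8, -9, 1) → min -9
(-9, 1, 6) → min -9
(1, 6, -9) → min -9
(6, -9, -8) → min -9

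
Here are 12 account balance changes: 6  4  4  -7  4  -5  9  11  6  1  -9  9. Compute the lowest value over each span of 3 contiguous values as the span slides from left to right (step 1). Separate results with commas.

4, -7, -7, -7, -5, -5, 6, 1, -9, -9

Sliding a size-3 window across the 12 values:
[6, 4, 4] → min 4
[4, 4, -7] → min -7
[4, -7, 4] → min -7
[-7, 4, -5] → min -7
[4, -5, 9] → min -5
[-5, 9, 11] → min -5
[9, 11, 6] → min 6
[11, 6, 1] → min 1
[6, 1, -9] → min -9
[1, -9, 9] → min -9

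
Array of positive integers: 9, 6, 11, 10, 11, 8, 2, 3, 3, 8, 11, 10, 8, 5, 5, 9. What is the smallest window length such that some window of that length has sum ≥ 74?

10

add 9: running sum 9 < 74
add 6: running sum 15 < 74
add 11: running sum 26 < 74
add 10: running sum 36 < 74
add 11: running sum 47 < 74
add 8: running sum 55 < 74
add 2: running sum 57 < 74
add 3: running sum 60 < 74
add 3: running sum 63 < 74
add 8: running sum 71 < 74
add 11: shortest ending here [9, 6, 11, 10, 11, 8, 2, 3, 3, 8, 11] sum 82, len 11
add 10: shortest ending here [11, 10, 11, 8, 2, 3, 3, 8, 11, 10] sum 77, len 10
add 8: shortest ending here [10, 11, 8, 2, 3, 3, 8, 11, 10, 8] sum 74, len 10
add 5: shortest ending here [10, 11, 8, 2, 3, 3, 8, 11, 10, 8, 5] sum 79, len 11
add 5: shortest ending here [11, 8, 2, 3, 3, 8, 11, 10, 8, 5, 5] sum 74, len 11
add 9: shortest ending here [11, 8, 2, 3, 3, 8, 11, 10, 8, 5, 5, 9] sum 83, len 12
Shortest qualifying length: 10.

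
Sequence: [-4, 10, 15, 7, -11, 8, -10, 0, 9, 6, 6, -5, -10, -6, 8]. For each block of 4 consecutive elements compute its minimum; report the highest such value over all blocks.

0

-4 10 15 7 → min -4
10 15 7 -11 → min -11
15 7 -11 8 → min -11
7 -11 8 -10 → min -11
-11 8 -10 0 → min -11
8 -10 0 9 → min -10
-10 0 9 6 → min -10
0 9 6 6 → min 0
9 6 6 -5 → min -5
6 6 -5 -10 → min -10
6 -5 -10 -6 → min -10
-5 -10 -6 8 → min -10
Highest of these is 0.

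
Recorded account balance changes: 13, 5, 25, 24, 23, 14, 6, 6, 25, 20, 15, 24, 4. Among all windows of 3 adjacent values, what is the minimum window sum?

(13, 5, 25) → sum 43
(5, 25, 24) → sum 54
(25, 24, 23) → sum 72
(24, 23, 14) → sum 61
(23, 14, 6) → sum 43
(14, 6, 6) → sum 26
(6, 6, 25) → sum 37
(6, 25, 20) → sum 51
(25, 20, 15) → sum 60
(20, 15, 24) → sum 59
(15, 24, 4) → sum 43
Minimum of these is 26.

26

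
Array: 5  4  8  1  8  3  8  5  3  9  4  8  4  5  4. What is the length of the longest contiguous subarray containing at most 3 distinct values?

add 5: window [5] (1 distinct), len 1
add 4: window [5, 4] (2 distinct), len 2
add 8: window [5, 4, 8] (3 distinct), len 3
add 1: window [4, 8, 1] (3 distinct), len 3
add 8: window [4, 8, 1, 8] (3 distinct), len 4
add 3: window [8, 1, 8, 3] (3 distinct), len 4
add 8: window [8, 1, 8, 3, 8] (3 distinct), len 5
add 5: window [8, 3, 8, 5] (3 distinct), len 4
add 3: window [8, 3, 8, 5, 3] (3 distinct), len 5
add 9: window [5, 3, 9] (3 distinct), len 3
add 4: window [3, 9, 4] (3 distinct), len 3
add 8: window [9, 4, 8] (3 distinct), len 3
add 4: window [9, 4, 8, 4] (3 distinct), len 4
add 5: window [4, 8, 4, 5] (3 distinct), len 4
add 4: window [4, 8, 4, 5, 4] (3 distinct), len 5
Longest length with ≤3 distinct: 5.

5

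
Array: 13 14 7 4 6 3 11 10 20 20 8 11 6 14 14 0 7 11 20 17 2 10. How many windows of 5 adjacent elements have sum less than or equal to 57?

12

13 14 7 4 6 → sum 44  ≤ 57 ✓
14 7 4 6 3 → sum 34  ≤ 57 ✓
7 4 6 3 11 → sum 31  ≤ 57 ✓
4 6 3 11 10 → sum 34  ≤ 57 ✓
6 3 11 10 20 → sum 50  ≤ 57 ✓
3 11 10 20 20 → sum 64
11 10 20 20 8 → sum 69
10 20 20 8 11 → sum 69
20 20 8 11 6 → sum 65
20 8 11 6 14 → sum 59
8 11 6 14 14 → sum 53  ≤ 57 ✓
11 6 14 14 0 → sum 45  ≤ 57 ✓
6 14 14 0 7 → sum 41  ≤ 57 ✓
14 14 0 7 11 → sum 46  ≤ 57 ✓
14 0 7 11 20 → sum 52  ≤ 57 ✓
0 7 11 20 17 → sum 55  ≤ 57 ✓
7 11 20 17 2 → sum 57  ≤ 57 ✓
11 20 17 2 10 → sum 60
12 windows satisfy the condition.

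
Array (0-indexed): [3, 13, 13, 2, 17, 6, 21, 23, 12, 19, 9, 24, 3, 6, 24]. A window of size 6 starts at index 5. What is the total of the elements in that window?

Elements at indices 5..10: 6, 21, 23, 12, 19, 9
sum(6, 21, 23, 12, 19, 9) = 90

90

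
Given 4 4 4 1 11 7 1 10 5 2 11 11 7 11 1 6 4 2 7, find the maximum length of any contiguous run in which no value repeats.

add 4: [4] len 1
add 4 (repeat 4, move left end past it): [4] len 1
add 4 (repeat 4, move left end past it): [4] len 1
add 1: [4, 1] len 2
add 11: [4, 1, 11] len 3
add 7: [4, 1, 11, 7] len 4
add 1 (repeat 1, move left end past it): [11, 7, 1] len 3
add 10: [11, 7, 1, 10] len 4
add 5: [11, 7, 1, 10, 5] len 5
add 2: [11, 7, 1, 10, 5, 2] len 6
add 11 (repeat 11, move left end past it): [7, 1, 10, 5, 2, 11] len 6
add 11 (repeat 11, move left end past it): [11] len 1
add 7: [11, 7] len 2
add 11 (repeat 11, move left end past it): [7, 11] len 2
add 1: [7, 11, 1] len 3
add 6: [7, 11, 1, 6] len 4
add 4: [7, 11, 1, 6, 4] len 5
add 2: [7, 11, 1, 6, 4, 2] len 6
add 7 (repeat 7, move left end past it): [11, 1, 6, 4, 2, 7] len 6
Longest all-distinct length: 6.

6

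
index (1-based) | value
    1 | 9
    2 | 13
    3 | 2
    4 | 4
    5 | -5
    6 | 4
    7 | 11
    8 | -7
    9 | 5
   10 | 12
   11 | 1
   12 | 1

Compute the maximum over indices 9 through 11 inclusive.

Elements at indices 9..11: 5, 12, 1
max(5, 12, 1) = 12

12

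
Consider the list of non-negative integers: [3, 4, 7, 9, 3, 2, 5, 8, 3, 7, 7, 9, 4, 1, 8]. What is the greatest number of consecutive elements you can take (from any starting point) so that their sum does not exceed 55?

10

Extend to the right; shrink from the left whenever the sum exceeds 55:
[3] sum 3 len 1
[3, 4] sum 7 len 2
[3, 4, 7] sum 14 len 3
[3, 4, 7, 9] sum 23 len 4
[3, 4, 7, 9, 3] sum 26 len 5
[3, 4, 7, 9, 3, 2] sum 28 len 6
[3, 4, 7, 9, 3, 2, 5] sum 33 len 7
[3, 4, 7, 9, 3, 2, 5, 8] sum 41 len 8
[3, 4, 7, 9, 3, 2, 5, 8, 3] sum 44 len 9
[3, 4, 7, 9, 3, 2, 5, 8, 3, 7] sum 51 len 10
[4, 7, 9, 3, 2, 5, 8, 3, 7, 7] sum 55 len 10
[9, 3, 2, 5, 8, 3, 7, 7, 9] sum 53 len 9
[3, 2, 5, 8, 3, 7, 7, 9, 4] sum 48 len 9
[3, 2, 5, 8, 3, 7, 7, 9, 4, 1] sum 49 len 10
[2, 5, 8, 3, 7, 7, 9, 4, 1, 8] sum 54 len 10
Longest length seen: 10.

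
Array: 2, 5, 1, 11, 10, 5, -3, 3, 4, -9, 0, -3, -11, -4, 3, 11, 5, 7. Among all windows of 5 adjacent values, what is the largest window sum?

32

(2, 5, 1, 11, 10) → sum 29
(5, 1, 11, 10, 5) → sum 32
(1, 11, 10, 5, -3) → sum 24
(11, 10, 5, -3, 3) → sum 26
(10, 5, -3, 3, 4) → sum 19
(5, -3, 3, 4, -9) → sum 0
(-3, 3, 4, -9, 0) → sum -5
(3, 4, -9, 0, -3) → sum -5
(4, -9, 0, -3, -11) → sum -19
(-9, 0, -3, -11, -4) → sum -27
(0, -3, -11, -4, 3) → sum -15
(-3, -11, -4, 3, 11) → sum -4
(-11, -4, 3, 11, 5) → sum 4
(-4, 3, 11, 5, 7) → sum 22
Largest of these is 32.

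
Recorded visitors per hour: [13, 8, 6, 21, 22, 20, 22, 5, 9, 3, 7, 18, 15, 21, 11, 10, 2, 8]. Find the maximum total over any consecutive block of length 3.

64

(13, 8, 6) → sum 27
(8, 6, 21) → sum 35
(6, 21, 22) → sum 49
(21, 22, 20) → sum 63
(22, 20, 22) → sum 64
(20, 22, 5) → sum 47
(22, 5, 9) → sum 36
(5, 9, 3) → sum 17
(9, 3, 7) → sum 19
(3, 7, 18) → sum 28
(7, 18, 15) → sum 40
(18, 15, 21) → sum 54
(15, 21, 11) → sum 47
(21, 11, 10) → sum 42
(11, 10, 2) → sum 23
(10, 2, 8) → sum 20
Maximum of these is 64.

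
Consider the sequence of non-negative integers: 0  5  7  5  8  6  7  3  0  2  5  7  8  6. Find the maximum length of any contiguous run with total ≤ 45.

[0] sum 0 len 1
[0, 5] sum 5 len 2
[0, 5, 7] sum 12 len 3
[0, 5, 7, 5] sum 17 len 4
[0, 5, 7, 5, 8] sum 25 len 5
[0, 5, 7, 5, 8, 6] sum 31 len 6
[0, 5, 7, 5, 8, 6, 7] sum 38 len 7
[0, 5, 7, 5, 8, 6, 7, 3] sum 41 len 8
[0, 5, 7, 5, 8, 6, 7, 3, 0] sum 41 len 9
[0, 5, 7, 5, 8, 6, 7, 3, 0, 2] sum 43 len 10
[7, 5, 8, 6, 7, 3, 0, 2, 5] sum 43 len 9
[5, 8, 6, 7, 3, 0, 2, 5, 7] sum 43 len 9
[6, 7, 3, 0, 2, 5, 7, 8] sum 38 len 8
[6, 7, 3, 0, 2, 5, 7, 8, 6] sum 44 len 9
Longest length seen: 10.

10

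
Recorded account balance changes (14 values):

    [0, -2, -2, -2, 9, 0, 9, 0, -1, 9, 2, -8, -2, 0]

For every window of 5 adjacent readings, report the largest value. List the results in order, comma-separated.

[0, -2, -2, -2, 9] → max 9
[-2, -2, -2, 9, 0] → max 9
[-2, -2, 9, 0, 9] → max 9
[-2, 9, 0, 9, 0] → max 9
[9, 0, 9, 0, -1] → max 9
[0, 9, 0, -1, 9] → max 9
[9, 0, -1, 9, 2] → max 9
[0, -1, 9, 2, -8] → max 9
[-1, 9, 2, -8, -2] → max 9
[9, 2, -8, -2, 0] → max 9

9, 9, 9, 9, 9, 9, 9, 9, 9, 9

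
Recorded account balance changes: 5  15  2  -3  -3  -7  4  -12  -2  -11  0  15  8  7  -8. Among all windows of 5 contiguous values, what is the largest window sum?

22

(5, 15, 2, -3, -3) → sum 16
(15, 2, -3, -3, -7) → sum 4
(2, -3, -3, -7, 4) → sum -7
(-3, -3, -7, 4, -12) → sum -21
(-3, -7, 4, -12, -2) → sum -20
(-7, 4, -12, -2, -11) → sum -28
(4, -12, -2, -11, 0) → sum -21
(-12, -2, -11, 0, 15) → sum -10
(-2, -11, 0, 15, 8) → sum 10
(-11, 0, 15, 8, 7) → sum 19
(0, 15, 8, 7, -8) → sum 22
Largest of these is 22.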